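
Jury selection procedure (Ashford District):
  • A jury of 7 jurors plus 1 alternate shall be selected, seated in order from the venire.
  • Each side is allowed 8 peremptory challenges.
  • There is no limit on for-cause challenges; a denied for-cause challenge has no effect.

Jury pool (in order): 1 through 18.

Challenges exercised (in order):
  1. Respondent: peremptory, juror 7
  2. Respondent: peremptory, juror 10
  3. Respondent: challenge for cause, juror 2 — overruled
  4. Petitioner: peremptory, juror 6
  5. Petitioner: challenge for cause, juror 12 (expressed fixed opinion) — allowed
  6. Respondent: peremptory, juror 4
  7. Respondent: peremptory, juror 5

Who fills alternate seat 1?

14

Removed: #4, #5, #6, #7, #10, #12. (#2 stays — for-cause denied.)
Seating in order: seats 1–7 → #1, #2, #3, #8, #9, #11, #13; alternates → #14.
So alternate 1 is #14.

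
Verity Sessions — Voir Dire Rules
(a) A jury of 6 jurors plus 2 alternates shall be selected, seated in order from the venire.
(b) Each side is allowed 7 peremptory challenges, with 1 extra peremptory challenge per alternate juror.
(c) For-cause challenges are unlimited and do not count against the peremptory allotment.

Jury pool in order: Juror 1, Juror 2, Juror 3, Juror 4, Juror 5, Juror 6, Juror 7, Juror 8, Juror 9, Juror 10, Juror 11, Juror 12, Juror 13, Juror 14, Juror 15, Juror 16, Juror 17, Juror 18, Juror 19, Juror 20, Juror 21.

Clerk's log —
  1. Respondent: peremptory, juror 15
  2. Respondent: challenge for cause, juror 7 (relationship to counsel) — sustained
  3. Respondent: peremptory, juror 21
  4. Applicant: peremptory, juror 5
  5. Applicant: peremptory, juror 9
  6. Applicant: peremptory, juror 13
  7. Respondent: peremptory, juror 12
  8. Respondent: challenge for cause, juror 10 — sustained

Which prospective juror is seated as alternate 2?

Removed: #5, #7, #9, #10, #12, #13, #15, #21.
Seating in order: seats 1–6 → #1, #2, #3, #4, #6, #8; alternates → #11, #14.
So alternate 2 is #14.

14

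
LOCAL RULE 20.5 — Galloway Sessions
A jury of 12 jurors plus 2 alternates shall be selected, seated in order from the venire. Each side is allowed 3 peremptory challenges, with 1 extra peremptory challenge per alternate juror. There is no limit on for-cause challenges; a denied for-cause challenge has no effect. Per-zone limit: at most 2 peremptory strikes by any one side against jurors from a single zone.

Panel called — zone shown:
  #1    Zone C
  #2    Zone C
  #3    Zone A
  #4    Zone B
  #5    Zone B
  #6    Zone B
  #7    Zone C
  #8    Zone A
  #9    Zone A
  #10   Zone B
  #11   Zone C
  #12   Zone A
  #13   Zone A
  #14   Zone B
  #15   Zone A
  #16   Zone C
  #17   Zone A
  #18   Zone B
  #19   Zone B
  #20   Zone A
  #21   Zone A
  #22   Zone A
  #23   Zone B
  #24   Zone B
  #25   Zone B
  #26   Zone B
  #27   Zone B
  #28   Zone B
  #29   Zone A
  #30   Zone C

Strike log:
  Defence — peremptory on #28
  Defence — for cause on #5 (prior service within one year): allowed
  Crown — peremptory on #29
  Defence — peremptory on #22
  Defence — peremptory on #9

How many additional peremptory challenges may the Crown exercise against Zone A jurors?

1

Crown peremptories so far: #29 — 1 of 5 used, 4 left overall.
Against Zone A: #29 — 1 used; per-zone cap 2 leaves 1.
Binding limit: min(4, 1) = 1.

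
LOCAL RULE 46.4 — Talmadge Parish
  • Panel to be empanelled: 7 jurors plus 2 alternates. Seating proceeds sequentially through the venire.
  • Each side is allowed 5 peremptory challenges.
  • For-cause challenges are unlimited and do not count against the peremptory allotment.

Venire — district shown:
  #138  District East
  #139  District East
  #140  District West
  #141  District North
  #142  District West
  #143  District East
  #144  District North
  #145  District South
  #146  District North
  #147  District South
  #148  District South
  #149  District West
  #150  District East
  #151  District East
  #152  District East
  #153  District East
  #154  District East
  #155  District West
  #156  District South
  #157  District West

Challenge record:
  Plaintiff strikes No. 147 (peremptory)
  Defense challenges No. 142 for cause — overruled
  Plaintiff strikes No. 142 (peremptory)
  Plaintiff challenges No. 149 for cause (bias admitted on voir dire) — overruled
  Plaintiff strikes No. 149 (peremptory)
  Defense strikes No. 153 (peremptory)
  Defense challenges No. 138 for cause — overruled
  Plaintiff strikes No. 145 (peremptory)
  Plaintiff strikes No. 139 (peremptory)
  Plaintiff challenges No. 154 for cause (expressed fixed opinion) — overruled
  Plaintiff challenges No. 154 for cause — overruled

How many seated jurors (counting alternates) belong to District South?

1

Removed: #139, #142, #145, #147, #149, #153.
Seated (9 incl. alternates): #138, #140, #141, #143, #144, #146, #148, #150, #151.
Of those, in District South: #148 → 1.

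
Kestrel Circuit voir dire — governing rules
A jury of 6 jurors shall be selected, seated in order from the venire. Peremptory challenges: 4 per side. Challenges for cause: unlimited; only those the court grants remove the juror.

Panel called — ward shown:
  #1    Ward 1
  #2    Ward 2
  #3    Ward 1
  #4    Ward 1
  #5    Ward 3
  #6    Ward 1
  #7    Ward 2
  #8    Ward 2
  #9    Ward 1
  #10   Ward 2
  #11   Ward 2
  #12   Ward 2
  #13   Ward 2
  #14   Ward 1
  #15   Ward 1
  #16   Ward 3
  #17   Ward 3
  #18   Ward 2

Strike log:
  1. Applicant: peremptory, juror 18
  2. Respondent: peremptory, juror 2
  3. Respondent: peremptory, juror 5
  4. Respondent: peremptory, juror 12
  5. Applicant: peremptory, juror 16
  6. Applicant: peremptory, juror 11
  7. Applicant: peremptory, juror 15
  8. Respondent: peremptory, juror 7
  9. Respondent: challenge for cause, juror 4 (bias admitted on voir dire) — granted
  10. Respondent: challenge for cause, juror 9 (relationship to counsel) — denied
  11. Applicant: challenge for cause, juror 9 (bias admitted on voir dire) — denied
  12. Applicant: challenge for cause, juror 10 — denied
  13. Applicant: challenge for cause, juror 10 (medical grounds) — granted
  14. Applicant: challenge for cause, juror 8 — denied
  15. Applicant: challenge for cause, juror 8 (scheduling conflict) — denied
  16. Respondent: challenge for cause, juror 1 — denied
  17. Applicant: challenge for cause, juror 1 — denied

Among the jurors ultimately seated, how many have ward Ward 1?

Removed: #2, #4, #5, #7, #10, #11, #12, #15, #16, #18.
Seated jurors 1–6: #1, #3, #6, #8, #9, #13.
Of those, in Ward 1: #1, #3, #6, #9 → 4.

4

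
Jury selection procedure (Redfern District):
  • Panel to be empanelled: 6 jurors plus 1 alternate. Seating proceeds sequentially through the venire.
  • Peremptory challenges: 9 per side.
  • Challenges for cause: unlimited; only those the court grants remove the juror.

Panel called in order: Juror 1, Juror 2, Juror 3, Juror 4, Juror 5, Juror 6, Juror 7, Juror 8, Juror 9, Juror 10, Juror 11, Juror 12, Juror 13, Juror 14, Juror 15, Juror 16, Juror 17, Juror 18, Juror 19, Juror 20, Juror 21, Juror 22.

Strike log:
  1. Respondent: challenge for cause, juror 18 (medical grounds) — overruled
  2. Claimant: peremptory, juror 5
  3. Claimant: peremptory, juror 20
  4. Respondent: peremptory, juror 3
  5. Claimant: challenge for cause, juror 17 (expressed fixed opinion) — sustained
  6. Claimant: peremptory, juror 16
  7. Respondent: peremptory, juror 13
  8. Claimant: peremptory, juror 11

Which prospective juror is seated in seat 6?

Removed: #3, #5, #11, #13, #16, #17, #20. (#18 stays — for-cause denied.)
Seating in order: seats 1–6 → #1, #2, #4, #6, #7, #8; alternates → #9.
So seat 6 is #8.

8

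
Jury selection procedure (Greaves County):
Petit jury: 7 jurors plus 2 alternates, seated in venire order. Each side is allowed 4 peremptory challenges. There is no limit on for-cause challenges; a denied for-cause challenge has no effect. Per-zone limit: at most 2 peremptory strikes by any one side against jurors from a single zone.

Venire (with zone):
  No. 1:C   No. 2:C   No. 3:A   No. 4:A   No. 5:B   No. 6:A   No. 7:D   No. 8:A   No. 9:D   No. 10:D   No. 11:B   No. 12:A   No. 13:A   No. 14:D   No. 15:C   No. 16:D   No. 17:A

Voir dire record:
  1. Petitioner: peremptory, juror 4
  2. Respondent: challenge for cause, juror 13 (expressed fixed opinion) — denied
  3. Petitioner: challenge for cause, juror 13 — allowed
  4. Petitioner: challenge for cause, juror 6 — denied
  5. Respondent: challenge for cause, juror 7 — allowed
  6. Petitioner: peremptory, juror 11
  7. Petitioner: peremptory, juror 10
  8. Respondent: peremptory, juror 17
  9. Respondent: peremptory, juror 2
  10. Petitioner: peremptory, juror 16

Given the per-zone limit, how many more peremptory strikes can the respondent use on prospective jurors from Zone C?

1

Respondent peremptories so far: #17, #2 — 2 of 4 used, 2 left overall.
Against Zone C: #2 — 1 used; per-zone cap 2 leaves 1.
Binding limit: min(2, 1) = 1.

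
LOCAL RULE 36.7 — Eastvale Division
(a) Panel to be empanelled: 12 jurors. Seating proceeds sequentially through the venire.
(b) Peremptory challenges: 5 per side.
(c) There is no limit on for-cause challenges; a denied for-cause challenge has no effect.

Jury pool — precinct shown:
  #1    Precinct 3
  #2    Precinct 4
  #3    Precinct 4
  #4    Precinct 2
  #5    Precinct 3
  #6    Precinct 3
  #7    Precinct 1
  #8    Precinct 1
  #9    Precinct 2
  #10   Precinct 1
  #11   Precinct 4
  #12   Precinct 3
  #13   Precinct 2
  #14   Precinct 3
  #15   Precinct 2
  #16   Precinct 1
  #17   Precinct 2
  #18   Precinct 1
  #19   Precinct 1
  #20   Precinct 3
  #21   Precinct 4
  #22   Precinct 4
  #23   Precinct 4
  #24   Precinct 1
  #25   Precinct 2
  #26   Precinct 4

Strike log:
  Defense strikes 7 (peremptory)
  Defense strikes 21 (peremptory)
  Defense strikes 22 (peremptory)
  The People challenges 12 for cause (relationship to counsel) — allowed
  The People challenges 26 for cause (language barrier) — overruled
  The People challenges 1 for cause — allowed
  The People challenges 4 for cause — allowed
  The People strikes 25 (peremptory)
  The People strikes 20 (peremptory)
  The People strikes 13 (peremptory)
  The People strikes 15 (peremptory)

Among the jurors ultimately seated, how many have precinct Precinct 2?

Removed: #1, #4, #7, #12, #13, #15, #20, #21, #22, #25.
Seated jurors 1–12: #2, #3, #5, #6, #8, #9, #10, #11, #14, #16, #17, #18.
Of those, in Precinct 2: #9, #17 → 2.

2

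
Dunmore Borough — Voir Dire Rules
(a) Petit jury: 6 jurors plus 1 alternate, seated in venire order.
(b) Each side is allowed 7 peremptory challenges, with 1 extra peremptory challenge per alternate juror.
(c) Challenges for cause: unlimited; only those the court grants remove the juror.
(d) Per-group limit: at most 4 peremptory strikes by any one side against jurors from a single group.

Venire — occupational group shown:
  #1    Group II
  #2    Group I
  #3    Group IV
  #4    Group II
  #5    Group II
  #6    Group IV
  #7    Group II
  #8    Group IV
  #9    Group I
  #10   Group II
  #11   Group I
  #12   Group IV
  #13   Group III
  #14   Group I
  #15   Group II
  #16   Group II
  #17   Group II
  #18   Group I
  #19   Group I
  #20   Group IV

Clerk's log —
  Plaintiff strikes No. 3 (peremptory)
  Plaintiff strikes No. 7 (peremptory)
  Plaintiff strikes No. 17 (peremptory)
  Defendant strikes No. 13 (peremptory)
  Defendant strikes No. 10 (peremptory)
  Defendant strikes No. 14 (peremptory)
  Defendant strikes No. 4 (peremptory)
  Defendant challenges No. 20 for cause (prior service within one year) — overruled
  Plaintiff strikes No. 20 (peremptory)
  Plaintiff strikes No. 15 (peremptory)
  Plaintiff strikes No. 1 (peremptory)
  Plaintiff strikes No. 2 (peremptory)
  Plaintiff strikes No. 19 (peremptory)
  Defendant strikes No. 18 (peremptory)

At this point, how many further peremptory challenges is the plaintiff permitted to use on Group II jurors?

0

Plaintiff peremptories so far: #3, #7, #17, #20, #15, #1, #2, #19 — 8 of 8 used, 0 left overall.
Against Group II: #7, #17, #15, #1 — 4 used; per-group cap 4 leaves 0.
Binding limit: min(0, 0) = 0.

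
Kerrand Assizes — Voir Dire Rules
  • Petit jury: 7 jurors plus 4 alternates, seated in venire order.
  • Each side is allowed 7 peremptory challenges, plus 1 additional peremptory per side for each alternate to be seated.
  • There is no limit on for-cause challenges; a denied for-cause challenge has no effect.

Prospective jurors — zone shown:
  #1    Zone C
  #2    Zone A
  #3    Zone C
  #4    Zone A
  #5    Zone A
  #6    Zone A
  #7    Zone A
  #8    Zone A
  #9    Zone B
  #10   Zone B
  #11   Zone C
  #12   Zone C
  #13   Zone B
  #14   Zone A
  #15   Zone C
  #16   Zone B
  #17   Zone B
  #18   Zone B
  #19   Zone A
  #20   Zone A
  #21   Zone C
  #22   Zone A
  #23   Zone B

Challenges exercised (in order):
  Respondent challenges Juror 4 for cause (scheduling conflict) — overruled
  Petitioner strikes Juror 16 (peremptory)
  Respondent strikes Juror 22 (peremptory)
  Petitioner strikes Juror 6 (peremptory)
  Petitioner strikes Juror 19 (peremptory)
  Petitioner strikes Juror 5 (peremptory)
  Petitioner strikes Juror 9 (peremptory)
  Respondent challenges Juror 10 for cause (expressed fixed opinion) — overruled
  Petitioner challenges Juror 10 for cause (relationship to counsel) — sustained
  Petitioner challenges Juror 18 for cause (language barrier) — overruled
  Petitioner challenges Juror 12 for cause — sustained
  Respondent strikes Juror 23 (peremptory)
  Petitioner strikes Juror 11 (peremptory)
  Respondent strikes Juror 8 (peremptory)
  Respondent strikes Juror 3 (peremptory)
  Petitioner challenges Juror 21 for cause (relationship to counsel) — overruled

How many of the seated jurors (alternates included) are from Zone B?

Removed: #3, #5, #6, #8, #9, #10, #11, #12, #16, #19, #22, #23.
Seated (11 incl. alternates): #1, #2, #4, #7, #13, #14, #15, #17, #18, #20, #21.
Of those, in Zone B: #13, #17, #18 → 3.

3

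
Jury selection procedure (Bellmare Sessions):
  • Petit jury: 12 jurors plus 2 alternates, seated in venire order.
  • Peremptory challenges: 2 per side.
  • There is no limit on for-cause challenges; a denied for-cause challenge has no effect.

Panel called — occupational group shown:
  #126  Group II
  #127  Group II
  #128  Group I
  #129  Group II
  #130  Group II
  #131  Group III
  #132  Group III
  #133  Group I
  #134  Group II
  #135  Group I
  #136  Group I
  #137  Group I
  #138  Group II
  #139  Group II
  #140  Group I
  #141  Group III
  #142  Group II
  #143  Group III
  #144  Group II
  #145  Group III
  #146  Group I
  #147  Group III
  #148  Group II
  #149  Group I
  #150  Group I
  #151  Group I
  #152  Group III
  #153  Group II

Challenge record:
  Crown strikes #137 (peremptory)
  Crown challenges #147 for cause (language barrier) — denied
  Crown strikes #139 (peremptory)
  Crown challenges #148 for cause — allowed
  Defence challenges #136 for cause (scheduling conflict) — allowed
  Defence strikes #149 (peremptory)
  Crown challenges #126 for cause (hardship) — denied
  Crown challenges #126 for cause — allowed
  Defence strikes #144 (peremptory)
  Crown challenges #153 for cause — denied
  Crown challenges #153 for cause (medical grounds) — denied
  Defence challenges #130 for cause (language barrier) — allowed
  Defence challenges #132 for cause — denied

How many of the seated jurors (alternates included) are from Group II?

Removed: #126, #130, #136, #137, #139, #144, #148, #149.
Seated (14 incl. alternates): #127, #128, #129, #131, #132, #133, #134, #135, #138, #140, #141, #142, #143, #145.
Of those, in Group II: #127, #129, #134, #138, #142 → 5.

5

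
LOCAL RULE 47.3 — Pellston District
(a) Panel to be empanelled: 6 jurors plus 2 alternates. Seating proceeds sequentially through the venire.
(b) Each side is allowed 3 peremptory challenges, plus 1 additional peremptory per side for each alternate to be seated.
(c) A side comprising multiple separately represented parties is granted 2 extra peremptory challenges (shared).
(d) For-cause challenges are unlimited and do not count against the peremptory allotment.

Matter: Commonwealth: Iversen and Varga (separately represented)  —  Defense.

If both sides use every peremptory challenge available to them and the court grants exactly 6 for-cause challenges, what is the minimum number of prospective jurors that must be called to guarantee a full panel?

26

Seats to fill: 6 + 2 alternates = 8.
Peremptories — Commonwealth: 3 + 1×2 + 2 = 7; Defense: 3 + 1×2 = 5; total 12.
For-cause removals: 6.
Minimum venire: 8 + 12 + 6 = 26.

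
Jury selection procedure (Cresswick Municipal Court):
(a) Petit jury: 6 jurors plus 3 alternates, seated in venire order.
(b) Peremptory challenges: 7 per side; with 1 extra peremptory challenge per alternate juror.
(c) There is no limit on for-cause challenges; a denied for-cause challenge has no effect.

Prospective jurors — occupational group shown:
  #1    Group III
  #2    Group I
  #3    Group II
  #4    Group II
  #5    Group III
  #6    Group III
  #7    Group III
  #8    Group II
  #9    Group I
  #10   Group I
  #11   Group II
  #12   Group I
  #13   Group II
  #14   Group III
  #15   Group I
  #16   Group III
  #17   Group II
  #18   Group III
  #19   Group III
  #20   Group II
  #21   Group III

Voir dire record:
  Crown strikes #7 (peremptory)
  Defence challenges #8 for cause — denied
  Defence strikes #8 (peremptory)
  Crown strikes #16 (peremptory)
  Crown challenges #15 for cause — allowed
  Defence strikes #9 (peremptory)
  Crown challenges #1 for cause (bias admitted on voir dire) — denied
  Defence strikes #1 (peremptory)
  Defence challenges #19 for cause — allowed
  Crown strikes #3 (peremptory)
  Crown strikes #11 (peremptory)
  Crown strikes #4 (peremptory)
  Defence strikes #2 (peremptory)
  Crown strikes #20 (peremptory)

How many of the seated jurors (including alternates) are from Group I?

Removed: #1, #2, #3, #4, #7, #8, #9, #11, #15, #16, #19, #20.
Seated (9 incl. alternates): #5, #6, #10, #12, #13, #14, #17, #18, #21.
Of those, in Group I: #10, #12 → 2.

2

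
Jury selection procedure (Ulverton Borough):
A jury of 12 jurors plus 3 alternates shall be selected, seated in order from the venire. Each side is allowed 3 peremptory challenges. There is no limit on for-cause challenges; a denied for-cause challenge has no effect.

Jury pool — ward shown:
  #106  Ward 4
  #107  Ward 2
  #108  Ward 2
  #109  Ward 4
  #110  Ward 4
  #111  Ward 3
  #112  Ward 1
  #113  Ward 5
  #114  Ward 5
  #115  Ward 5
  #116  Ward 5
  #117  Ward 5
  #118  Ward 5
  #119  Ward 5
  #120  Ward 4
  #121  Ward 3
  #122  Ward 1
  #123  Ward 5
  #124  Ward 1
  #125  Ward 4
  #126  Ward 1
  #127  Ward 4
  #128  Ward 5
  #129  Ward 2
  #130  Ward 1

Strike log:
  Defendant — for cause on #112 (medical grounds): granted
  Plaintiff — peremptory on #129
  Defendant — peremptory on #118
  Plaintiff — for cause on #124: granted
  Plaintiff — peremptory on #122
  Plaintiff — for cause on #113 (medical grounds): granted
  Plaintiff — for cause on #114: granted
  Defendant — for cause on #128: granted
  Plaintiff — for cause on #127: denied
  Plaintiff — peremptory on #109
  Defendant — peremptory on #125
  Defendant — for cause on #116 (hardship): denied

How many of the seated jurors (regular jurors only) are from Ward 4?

3

Removed: #109, #112, #113, #114, #118, #122, #124, #125, #128, #129.
Seated jurors 1–12: #106, #107, #108, #110, #111, #115, #116, #117, #119, #120, #121, #123 (alternates #126, #127, #130 not counted).
Of those, in Ward 4: #106, #110, #120 → 3.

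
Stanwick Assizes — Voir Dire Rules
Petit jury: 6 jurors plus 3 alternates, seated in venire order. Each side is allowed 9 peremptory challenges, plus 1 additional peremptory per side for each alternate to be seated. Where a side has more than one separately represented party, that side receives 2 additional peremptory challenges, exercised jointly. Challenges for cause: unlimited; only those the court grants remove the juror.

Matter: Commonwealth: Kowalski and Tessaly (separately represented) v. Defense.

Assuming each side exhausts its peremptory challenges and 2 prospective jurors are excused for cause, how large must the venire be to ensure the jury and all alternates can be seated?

37

Seats to fill: 6 + 3 alternates = 9.
Peremptories — Commonwealth: 9 + 1×3 + 2 = 14; Defense: 9 + 1×3 = 12; total 26.
For-cause removals: 2.
Minimum venire: 9 + 26 + 2 = 37.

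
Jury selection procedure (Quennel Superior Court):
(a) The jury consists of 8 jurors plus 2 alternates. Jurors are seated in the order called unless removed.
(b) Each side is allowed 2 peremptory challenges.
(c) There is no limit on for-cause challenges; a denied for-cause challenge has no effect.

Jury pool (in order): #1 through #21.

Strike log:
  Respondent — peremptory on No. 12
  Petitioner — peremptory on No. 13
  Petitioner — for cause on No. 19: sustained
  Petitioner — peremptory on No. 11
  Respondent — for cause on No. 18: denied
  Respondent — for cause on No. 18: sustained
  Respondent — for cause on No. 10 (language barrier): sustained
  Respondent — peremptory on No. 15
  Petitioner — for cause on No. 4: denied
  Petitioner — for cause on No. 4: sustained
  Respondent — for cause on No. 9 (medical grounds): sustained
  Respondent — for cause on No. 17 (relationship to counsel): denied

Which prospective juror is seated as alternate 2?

Removed: #4, #9, #10, #11, #12, #13, #15, #18, #19. (#17 stays — for-cause denied.)
Filling seats in venire order through position 10: #1, #2, #3, #5, #6, #7, #8, #14, #16, #17.
So alternate 2 is #17.

17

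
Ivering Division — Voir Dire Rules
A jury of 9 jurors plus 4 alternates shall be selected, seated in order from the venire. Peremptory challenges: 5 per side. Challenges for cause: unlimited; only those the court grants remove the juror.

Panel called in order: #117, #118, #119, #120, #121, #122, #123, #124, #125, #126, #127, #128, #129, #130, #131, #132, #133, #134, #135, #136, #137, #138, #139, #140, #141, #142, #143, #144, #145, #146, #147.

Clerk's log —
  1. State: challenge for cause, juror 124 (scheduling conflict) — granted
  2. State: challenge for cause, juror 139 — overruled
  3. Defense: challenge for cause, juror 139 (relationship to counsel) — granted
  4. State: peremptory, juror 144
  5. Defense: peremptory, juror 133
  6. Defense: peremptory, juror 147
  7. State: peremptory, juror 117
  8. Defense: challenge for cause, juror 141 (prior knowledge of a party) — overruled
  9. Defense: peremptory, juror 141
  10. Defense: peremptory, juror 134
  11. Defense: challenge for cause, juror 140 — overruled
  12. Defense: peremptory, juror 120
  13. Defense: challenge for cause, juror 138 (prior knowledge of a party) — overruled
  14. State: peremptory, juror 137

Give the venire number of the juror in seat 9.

128

Removed: #117, #120, #124, #133, #134, #137, #139, #141, #144, #147. (#138, #140 stay — for-cause denied.)
Seating in order: seats 1–9 → #118, #119, #121, #122, #123, #125, #126, #127, #128; alternates → #129, #130, #131, #132.
So seat 9 is #128.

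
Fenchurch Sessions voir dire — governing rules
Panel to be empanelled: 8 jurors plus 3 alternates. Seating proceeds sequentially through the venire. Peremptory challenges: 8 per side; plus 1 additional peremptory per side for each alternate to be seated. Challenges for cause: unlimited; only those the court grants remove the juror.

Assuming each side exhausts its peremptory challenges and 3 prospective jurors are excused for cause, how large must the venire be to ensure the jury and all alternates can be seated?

36

Seats to fill: 8 + 3 alternates = 11.
Peremptories: 8 + 1×3 = 11 per side × 2 sides = 22.
For-cause removals: 3.
Minimum venire: 11 + 22 + 3 = 36.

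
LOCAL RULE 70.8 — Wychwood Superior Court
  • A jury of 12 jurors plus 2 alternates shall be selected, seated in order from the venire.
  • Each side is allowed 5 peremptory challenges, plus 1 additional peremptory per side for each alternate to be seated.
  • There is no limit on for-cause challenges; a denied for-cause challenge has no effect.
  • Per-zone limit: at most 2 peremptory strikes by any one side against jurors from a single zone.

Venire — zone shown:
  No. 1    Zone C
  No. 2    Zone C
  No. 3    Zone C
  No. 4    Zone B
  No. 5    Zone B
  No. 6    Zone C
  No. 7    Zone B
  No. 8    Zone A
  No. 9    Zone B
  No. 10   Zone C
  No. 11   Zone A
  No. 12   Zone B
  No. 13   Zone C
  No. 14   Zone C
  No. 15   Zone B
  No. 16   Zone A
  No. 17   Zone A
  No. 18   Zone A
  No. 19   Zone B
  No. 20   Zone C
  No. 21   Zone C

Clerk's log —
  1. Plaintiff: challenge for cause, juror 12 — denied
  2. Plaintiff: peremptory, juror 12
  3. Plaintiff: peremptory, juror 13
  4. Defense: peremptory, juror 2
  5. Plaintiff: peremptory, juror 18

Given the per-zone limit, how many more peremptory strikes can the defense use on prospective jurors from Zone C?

Defense peremptories so far: #2 — 1 of 7 used, 6 left overall.
Against Zone C: #2 — 1 used; per-zone cap 2 leaves 1.
Binding limit: min(6, 1) = 1.

1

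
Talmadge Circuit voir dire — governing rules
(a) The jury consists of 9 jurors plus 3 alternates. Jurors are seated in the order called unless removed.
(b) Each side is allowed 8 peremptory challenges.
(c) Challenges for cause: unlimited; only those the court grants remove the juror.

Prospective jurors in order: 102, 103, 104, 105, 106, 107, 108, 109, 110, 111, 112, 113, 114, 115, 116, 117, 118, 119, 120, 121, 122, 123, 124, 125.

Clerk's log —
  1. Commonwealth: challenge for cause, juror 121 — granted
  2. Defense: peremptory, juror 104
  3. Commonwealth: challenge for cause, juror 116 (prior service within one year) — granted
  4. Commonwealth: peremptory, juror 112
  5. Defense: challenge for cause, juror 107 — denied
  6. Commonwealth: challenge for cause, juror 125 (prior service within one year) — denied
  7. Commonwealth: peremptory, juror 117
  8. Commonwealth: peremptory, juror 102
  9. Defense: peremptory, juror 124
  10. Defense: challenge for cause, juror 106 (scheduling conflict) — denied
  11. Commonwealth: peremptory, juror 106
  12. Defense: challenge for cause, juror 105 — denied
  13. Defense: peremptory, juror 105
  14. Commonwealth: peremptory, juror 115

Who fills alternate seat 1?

Removed: #102, #104, #105, #106, #112, #115, #116, #117, #121, #124. (#107, #125 stay — for-cause denied.)
Seating in order: seats 1–9 → #103, #107, #108, #109, #110, #111, #113, #114, #118; alternates → #119, #120, #122.
So alternate 1 is #119.

119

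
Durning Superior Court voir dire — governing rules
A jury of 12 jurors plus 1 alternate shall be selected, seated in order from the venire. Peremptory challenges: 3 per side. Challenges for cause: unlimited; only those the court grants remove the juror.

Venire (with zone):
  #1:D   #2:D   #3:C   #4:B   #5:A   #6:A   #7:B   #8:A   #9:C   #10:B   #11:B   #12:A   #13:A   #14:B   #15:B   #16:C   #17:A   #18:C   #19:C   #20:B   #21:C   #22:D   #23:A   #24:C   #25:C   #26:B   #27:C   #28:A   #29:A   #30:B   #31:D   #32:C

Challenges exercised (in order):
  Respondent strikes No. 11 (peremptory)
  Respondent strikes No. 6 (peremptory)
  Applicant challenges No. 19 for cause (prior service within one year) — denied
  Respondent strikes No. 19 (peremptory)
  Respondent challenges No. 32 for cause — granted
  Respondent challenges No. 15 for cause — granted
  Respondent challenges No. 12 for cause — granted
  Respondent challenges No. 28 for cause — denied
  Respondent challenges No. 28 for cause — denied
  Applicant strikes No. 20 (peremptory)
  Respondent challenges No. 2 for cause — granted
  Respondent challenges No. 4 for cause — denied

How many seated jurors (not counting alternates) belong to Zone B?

Removed: #2, #6, #11, #12, #15, #19, #20, #32.
Seated jurors 1–12: #1, #3, #4, #5, #7, #8, #9, #10, #13, #14, #16, #17 (alternates #18 not counted).
Of those, in Zone B: #4, #7, #10, #14 → 4.

4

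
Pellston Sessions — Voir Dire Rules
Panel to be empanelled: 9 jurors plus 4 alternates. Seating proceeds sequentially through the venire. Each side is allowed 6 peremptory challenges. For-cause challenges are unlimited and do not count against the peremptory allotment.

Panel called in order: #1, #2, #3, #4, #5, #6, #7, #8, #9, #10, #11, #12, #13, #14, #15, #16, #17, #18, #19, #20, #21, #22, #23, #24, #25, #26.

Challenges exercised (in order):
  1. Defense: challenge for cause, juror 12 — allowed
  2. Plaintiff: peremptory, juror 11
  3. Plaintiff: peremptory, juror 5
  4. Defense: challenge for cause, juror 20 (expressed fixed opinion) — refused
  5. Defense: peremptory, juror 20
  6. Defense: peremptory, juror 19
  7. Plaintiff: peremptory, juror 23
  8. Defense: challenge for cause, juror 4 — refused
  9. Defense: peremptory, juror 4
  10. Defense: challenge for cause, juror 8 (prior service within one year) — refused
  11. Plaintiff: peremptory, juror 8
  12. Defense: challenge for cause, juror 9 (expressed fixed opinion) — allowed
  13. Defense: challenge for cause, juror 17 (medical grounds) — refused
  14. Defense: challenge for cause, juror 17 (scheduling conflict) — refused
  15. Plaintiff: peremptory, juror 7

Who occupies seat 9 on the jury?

Removed: #4, #5, #7, #8, #9, #11, #12, #19, #20, #23. (#17 stays — for-cause denied.)
Filling seats in venire order through position 9: #1, #2, #3, #6, #10, #13, #14, #15, #16.
So seat 9 is #16.

16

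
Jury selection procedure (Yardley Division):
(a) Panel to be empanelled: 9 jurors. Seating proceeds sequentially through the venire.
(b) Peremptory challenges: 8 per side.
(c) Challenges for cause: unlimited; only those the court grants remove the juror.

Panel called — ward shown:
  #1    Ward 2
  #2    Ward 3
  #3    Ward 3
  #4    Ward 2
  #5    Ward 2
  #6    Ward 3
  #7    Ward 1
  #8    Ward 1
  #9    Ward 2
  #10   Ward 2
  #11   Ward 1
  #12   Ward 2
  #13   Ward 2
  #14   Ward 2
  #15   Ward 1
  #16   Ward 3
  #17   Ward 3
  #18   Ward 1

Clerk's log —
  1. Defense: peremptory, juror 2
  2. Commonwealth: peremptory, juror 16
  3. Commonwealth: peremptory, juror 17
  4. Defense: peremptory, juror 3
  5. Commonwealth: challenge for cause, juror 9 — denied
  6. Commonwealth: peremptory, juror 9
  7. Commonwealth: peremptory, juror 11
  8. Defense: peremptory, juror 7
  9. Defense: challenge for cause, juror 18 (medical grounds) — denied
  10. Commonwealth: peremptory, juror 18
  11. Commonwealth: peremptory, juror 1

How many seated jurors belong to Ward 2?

6

Removed: #1, #2, #3, #7, #9, #11, #16, #17, #18.
Seated jurors 1–9: #4, #5, #6, #8, #10, #12, #13, #14, #15.
Of those, in Ward 2: #4, #5, #10, #12, #13, #14 → 6.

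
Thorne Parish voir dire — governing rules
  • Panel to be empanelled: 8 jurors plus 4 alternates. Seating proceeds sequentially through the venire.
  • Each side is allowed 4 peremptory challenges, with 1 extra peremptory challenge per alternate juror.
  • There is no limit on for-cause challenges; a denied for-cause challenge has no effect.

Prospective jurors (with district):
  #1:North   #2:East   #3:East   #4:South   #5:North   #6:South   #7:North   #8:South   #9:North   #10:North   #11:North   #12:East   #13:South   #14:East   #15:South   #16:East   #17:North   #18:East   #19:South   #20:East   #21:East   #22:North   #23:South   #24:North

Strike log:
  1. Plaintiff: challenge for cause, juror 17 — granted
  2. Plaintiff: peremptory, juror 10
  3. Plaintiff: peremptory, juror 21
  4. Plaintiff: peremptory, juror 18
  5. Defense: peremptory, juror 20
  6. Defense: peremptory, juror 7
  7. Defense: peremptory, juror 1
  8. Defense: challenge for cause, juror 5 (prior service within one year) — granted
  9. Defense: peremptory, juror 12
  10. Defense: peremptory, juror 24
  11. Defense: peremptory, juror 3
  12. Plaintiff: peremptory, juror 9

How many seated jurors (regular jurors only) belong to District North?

Removed: #1, #3, #5, #7, #9, #10, #12, #17, #18, #20, #21, #24.
Seated jurors 1–8: #2, #4, #6, #8, #11, #13, #14, #15 (alternates #16, #19, #22, #23 not counted).
Of those, in District North: #11 → 1.

1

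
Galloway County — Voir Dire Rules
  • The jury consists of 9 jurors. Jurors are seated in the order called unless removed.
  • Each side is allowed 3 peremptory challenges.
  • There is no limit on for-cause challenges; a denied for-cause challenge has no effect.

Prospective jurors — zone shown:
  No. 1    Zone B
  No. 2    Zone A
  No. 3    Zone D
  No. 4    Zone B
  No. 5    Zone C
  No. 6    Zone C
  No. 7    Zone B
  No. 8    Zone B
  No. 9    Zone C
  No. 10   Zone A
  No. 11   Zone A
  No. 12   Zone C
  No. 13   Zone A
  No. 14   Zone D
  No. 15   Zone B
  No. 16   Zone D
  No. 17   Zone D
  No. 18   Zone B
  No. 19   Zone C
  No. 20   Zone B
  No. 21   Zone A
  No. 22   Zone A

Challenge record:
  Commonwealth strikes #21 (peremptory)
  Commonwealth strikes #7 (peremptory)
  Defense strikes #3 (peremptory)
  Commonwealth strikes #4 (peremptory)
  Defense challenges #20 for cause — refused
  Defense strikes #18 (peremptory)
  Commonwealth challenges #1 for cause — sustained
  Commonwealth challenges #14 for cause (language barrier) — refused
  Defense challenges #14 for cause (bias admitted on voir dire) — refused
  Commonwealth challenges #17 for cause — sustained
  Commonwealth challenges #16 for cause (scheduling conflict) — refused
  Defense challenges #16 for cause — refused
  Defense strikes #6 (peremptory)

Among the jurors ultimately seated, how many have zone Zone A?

4

Removed: #1, #3, #4, #6, #7, #17, #18, #21.
Seated jurors 1–9: #2, #5, #8, #9, #10, #11, #12, #13, #14.
Of those, in Zone A: #2, #10, #11, #13 → 4.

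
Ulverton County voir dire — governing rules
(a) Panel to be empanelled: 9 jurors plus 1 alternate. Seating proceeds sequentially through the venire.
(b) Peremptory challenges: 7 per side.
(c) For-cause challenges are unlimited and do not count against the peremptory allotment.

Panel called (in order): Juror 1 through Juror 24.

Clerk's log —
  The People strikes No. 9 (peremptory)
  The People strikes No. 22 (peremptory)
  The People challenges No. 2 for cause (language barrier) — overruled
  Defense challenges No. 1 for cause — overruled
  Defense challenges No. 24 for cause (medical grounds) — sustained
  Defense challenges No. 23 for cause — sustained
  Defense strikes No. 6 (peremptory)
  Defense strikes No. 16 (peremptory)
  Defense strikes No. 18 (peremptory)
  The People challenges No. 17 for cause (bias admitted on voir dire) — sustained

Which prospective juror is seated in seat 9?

Removed: #6, #9, #16, #17, #18, #22, #23, #24. (#1, #2 stay — for-cause denied.)
Filling seats in venire order through position 9: #1, #2, #3, #4, #5, #7, #8, #10, #11.
So seat 9 is #11.

11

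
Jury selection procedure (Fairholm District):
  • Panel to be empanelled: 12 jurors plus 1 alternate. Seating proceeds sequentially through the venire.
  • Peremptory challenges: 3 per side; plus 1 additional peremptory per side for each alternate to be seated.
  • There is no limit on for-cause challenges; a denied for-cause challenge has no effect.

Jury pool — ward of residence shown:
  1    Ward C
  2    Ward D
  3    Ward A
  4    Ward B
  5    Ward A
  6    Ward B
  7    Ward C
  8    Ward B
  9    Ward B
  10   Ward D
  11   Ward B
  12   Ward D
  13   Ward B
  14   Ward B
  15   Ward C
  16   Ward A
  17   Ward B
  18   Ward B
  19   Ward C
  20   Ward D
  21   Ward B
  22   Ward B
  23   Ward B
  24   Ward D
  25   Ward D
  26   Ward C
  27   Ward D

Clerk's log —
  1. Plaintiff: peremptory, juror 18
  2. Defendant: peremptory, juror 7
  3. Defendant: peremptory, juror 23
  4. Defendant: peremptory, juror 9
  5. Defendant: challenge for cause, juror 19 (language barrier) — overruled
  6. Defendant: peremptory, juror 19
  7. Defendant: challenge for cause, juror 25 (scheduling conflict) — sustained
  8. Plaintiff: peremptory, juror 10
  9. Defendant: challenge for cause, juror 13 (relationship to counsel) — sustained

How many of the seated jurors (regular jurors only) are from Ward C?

Removed: #7, #9, #10, #13, #18, #19, #23, #25.
Seated jurors 1–12: #1, #2, #3, #4, #5, #6, #8, #11, #12, #14, #15, #16 (alternates #17 not counted).
Of those, in Ward C: #1, #15 → 2.

2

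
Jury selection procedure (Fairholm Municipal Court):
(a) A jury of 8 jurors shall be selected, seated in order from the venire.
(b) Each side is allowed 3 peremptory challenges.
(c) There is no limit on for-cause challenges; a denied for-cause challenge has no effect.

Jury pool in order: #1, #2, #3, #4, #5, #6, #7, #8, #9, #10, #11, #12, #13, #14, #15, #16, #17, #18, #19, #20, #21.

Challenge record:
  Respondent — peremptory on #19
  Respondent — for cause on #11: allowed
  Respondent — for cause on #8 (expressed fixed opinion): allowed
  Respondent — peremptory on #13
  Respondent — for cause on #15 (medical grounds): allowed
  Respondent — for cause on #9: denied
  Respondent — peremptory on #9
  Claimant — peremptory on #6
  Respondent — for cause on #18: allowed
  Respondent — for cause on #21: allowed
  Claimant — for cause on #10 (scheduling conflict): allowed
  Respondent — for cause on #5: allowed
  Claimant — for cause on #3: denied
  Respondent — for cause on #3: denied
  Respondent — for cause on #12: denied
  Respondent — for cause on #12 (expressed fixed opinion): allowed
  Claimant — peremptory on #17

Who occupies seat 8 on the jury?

20

Removed: #5, #6, #8, #9, #10, #11, #12, #13, #15, #17, #18, #19, #21. (#3 stays — for-cause denied.)
Seating in order: seats 1–8 → #1, #2, #3, #4, #7, #14, #16, #20.
So seat 8 is #20.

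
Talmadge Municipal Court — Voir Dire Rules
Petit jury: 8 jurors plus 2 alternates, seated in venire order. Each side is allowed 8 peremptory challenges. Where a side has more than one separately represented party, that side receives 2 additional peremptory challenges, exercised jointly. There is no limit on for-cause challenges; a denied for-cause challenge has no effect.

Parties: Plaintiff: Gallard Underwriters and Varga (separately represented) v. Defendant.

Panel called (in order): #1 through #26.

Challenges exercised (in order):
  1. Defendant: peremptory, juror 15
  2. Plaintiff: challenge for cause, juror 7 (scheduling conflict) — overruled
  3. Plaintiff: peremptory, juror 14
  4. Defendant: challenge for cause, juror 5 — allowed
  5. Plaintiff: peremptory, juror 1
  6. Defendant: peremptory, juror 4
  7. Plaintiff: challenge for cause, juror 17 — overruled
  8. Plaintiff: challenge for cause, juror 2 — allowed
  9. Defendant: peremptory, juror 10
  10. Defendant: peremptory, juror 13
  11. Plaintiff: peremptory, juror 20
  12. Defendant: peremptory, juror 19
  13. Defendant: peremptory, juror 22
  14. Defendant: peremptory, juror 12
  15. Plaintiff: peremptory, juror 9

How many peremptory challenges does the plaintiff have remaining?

6

Plaintiff allotment: 8 base + 2 multi-party = 10.
Plaintiff peremptories used: #14, #1, #20, #9 — 4 (for-cause on #7, #17, #2 don't count).
Remaining: 10 − 4 = 6.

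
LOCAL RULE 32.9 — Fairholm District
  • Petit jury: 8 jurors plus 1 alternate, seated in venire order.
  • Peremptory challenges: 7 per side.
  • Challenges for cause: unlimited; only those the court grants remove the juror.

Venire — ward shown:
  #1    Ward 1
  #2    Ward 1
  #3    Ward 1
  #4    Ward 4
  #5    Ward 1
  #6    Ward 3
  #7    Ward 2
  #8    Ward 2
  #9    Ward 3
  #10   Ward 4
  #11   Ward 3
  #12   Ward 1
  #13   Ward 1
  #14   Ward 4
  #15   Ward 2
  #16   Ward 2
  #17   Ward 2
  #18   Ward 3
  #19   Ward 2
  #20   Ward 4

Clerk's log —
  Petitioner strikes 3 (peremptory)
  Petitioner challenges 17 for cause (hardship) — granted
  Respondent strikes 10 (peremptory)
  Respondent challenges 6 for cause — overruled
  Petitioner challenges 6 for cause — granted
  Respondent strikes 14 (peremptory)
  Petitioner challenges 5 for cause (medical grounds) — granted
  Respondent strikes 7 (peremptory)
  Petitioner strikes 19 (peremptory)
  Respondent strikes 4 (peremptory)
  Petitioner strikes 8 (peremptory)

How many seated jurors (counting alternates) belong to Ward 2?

2

Removed: #3, #4, #5, #6, #7, #8, #10, #14, #17, #19.
Seated (9 incl. alternates): #1, #2, #9, #11, #12, #13, #15, #16, #18.
Of those, in Ward 2: #15, #16 → 2.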